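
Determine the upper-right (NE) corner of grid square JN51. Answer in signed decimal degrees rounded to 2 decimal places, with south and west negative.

Field J=9, N=13: +9·20° lon, +13·10° lat → SW at lon 0°, lat 40°.
Square 5, 1: +5·2° lon, +1·1° lat → SW at lon 10°, lat 41°.
Cell spans 2° lon × 1° lat. NE corner is SW corner plus one full cell.
latitude 42.00, longitude 12.00.

42.00, 12.00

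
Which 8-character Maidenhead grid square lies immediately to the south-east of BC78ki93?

BC78li02

Longitude extended square 9; +1 → 10, wraps to 0, carry into subsquare.
Longitude subsquare k = 10; +1 → 11 = l.
Latitude extended square 3; −1 → 2.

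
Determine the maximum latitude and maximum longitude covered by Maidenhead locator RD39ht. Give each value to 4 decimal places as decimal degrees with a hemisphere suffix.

50.1667° S, 166.6667° E

Field R=17, D=3: +17·20° lon, +3·10° lat → SW at lon 160°, lat -60°.
Square 3, 9: +3·2° lon, +9·1° lat → SW at lon 166°, lat -51°.
Subsquare h=7, t=19: +7·0.0833333° lon, +19·0.0416667° lat → SW at lon 166.583°, lat -50.2083°.
Cell spans 0.0833333° lon × 0.0416667° lat. NE corner is SW corner plus one full cell.
latitude 50.1667° S, longitude 166.6667° E.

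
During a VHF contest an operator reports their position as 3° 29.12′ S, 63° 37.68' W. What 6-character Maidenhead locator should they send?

FI86em

Offset from 180°W / 90°S: lon 116.3720°, lat 86.5147°.
Field: lon ⌊116.3720/20⌋ = 5 → F; lat ⌊86.5147/10⌋ = 8 → I.
Square: lon ⌊16.3720/2⌋ = 8; lat ⌊6.5147/1⌋ = 6.
Subsquare: lon ⌊0.3720/0.0833333⌋ = 4 → e; lat ⌊0.5147/0.0416667⌋ = 12 → m.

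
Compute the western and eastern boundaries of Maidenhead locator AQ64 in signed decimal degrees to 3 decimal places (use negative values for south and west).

-168.000, -166.000

Field A=0, Q=16: +0·20° lon, +16·10° lat → SW at lon -180°, lat 70°.
Square 6, 4: +6·2° lon, +4·1° lat → SW at lon -168°, lat 74°.
Cell spans 2° lon × 1° lat.
west -168.000, east -166.000.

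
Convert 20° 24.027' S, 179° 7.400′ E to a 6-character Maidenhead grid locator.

RG99no

Shift to the Maidenhead origin (180°W, 90°S): lon 359.1233, lat 69.5995.
Field: 359.1233/20 → 17 → R, 69.5995/10 → 6 → G; chars RG.
Square: 19.1233/2 → 9, 9.5995/1 → 9; chars 99.
Subsquare: 1.1233/0.0833333 → 13 → n, 0.5995/0.0416667 → 14 → o; chars no.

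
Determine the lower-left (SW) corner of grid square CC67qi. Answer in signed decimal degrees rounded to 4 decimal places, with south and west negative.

-62.6667, -126.6667

Field C=2, C=2: +2·20° lon, +2·10° lat → SW at lon -140°, lat -70°.
Square 6, 7: +6·2° lon, +7·1° lat → SW at lon -128°, lat -63°.
Subsquare q=16, i=8: +16·0.0833333° lon, +8·0.0416667° lat → SW at lon -126.667°, lat -62.6667°.
latitude -62.6667, longitude -126.6667.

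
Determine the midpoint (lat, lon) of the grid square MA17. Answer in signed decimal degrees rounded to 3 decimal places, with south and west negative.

Field M=12, A=0: +12·20° lon, +0·10° lat → SW at lon 60°, lat -90°.
Square 1, 7: +1·2° lon, +7·1° lat → SW at lon 62°, lat -83°.
Cell spans 2° lon × 1° lat. Centre is SW corner plus half of each.
latitude -82.500, longitude 63.000.

-82.500, 63.000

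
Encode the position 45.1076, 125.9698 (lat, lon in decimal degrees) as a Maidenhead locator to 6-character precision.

PN25xc

Add 180° to longitude and 90° to latitude: 305.9698, 135.1076.
Field: 305.9698/20 → 15 → P, 135.1076/10 → 13 → N; chars PN.
Square: 5.9698/2 → 2, 5.1076/1 → 5; chars 25.
Subsquare: 1.9698/0.0833333 → 23 → x, 0.1076/0.0416667 → 2 → c; chars xc.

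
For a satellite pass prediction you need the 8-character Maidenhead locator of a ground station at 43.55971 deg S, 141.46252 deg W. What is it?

BE96gk45

Offset from 180°W / 90°S: lon 38.53748°, lat 46.44029°.
Field (20°×10°, letters A–R): lon ⌊38.53748/20⌋ = 1 → B; lat ⌊46.44029/10⌋ = 4 → E.
Square (2°×1°, digits 0–9): lon ⌊18.53748/2⌋ = 9; lat ⌊6.44029/1⌋ = 6.
Subsquare (5′×2.5′, letters a–x): lon ⌊0.53748/0.0833333⌋ = 6 → g; lat ⌊0.44029/0.0416667⌋ = 10 → k.
Extended square (30″×15″, digits 0–9): lon ⌊0.03748/0.00833333⌋ = 4; lat ⌊0.02362/0.00416667⌋ = 5.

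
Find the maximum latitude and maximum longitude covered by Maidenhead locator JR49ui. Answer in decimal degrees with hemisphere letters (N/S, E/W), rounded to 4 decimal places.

89.3750° N, 9.7500° E

Field J=9, R=17: +9·20° lon, +17·10° lat → SW at lon 0°, lat 80°.
Square 4, 9: +4·2° lon, +9·1° lat → SW at lon 8°, lat 89°.
Subsquare u=20, i=8: +20·0.0833333° lon, +8·0.0416667° lat → SW at lon 9.66667°, lat 89.3333°.
Cell spans 0.0833333° lon × 0.0416667° lat. NE corner is SW corner plus one full cell.
latitude 89.3750° N, longitude 9.7500° E.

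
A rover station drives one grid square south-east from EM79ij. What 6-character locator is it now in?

EM79ji

Longitude subsquare i = 8; +1 → 9 = j.
Latitude subsquare j = 9; −1 → 8 = i.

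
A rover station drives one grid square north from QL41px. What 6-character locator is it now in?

QL42pa

Latitude subsquare x = 23; +1 → 24, wraps to 0 = a, carry into square.
Latitude square 1; +1 → 2.
The longitude characters are unchanged.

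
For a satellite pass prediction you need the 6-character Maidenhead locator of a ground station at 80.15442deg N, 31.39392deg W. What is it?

HR40hd

Add 180° to longitude and 90° to latitude: 148.6061, 170.1544.
Field: lon ⌊148.6061/20⌋ = 7 → H; lat ⌊170.1544/10⌋ = 17 → R.
Square: lon ⌊8.6061/2⌋ = 4; lat ⌊0.1544/1⌋ = 0.
Subsquare: lon ⌊0.6061/0.0833333⌋ = 7 → h; lat ⌊0.1544/0.0416667⌋ = 3 → d.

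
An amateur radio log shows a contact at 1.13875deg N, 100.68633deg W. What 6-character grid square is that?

DJ91pd

Shift to the Maidenhead origin (180°W, 90°S): lon 79.3137, lat 91.1388.
Field: 79.3137/20 → 3 → D, 91.1388/10 → 9 → J; chars DJ.
Square: 19.3137/2 → 9, 1.1388/1 → 1; chars 91.
Subsquare: 1.3137/0.0833333 → 15 → p, 0.1388/0.0416667 → 3 → d; chars pd.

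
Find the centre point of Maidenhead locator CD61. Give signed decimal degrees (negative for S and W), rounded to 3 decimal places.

Field C=2, D=3: +2·20° lon, +3·10° lat → SW at lon -140°, lat -60°.
Square 6, 1: +6·2° lon, +1·1° lat → SW at lon -128°, lat -59°.
Cell spans 2° lon × 1° lat. Centre is SW corner plus half of each.
latitude -58.500, longitude -127.000.

-58.500, -127.000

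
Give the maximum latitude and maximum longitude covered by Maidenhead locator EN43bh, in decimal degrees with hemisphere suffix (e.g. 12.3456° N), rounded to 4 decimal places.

43.3333° N, 91.8333° W

Field E=4, N=13: +4·20° lon, +13·10° lat → SW at lon -100°, lat 40°.
Square 4, 3: +4·2° lon, +3·1° lat → SW at lon -92°, lat 43°.
Subsquare b=1, h=7: +1·0.0833333° lon, +7·0.0416667° lat → SW at lon -91.9167°, lat 43.2917°.
Cell spans 0.0833333° lon × 0.0416667° lat. NE corner is SW corner plus one full cell.
latitude 43.3333° N, longitude 91.8333° W.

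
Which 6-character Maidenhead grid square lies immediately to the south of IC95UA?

IC94ux

Latitude subsquare a = 0; −1 → -1, wraps to 23 = x, carry into square.
Latitude square 5; −1 → 4.
The longitude characters are unchanged.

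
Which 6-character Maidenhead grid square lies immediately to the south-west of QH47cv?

QH47bu

Longitude subsquare c = 2; −1 → 1 = b.
Latitude subsquare v = 21; −1 → 20 = u.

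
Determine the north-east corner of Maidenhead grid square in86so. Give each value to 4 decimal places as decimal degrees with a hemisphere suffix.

46.6250° N, 2.4167° W

Field I=8, N=13: +8·20° lon, +13·10° lat → SW at lon -20°, lat 40°.
Square 8, 6: +8·2° lon, +6·1° lat → SW at lon -4°, lat 46°.
Subsquare s=18, o=14: +18·0.0833333° lon, +14·0.0416667° lat → SW at lon -2.5°, lat 46.5833°.
Cell spans 0.0833333° lon × 0.0416667° lat. NE corner is SW corner plus one full cell.
latitude 46.6250° N, longitude 2.4167° W.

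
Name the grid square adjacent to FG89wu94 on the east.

Longitude extended square 9; +1 → 10, wraps to 0, carry into subsquare.
Longitude subsquare w = 22; +1 → 23 = x.
The latitude characters are unchanged.

FG89xu04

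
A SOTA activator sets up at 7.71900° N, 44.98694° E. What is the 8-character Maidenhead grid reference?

Offset from 180°W / 90°S: lon 224.98694°, lat 97.71900°.
Field: 224.98694/20 → 11 → L, 97.71900/10 → 9 → J; chars LJ.
Square: 4.98694/2 → 2, 7.71900/1 → 7; chars 27.
Subsquare: 0.98694/0.0833333 → 11 → l, 0.71900/0.0416667 → 17 → r; chars lr.
Extended square: 0.07027/0.00833333 → 8, 0.01067/0.00416667 → 2; chars 82.

LJ27lr82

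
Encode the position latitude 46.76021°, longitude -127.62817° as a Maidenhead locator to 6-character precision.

CN66es

Add 180° to longitude and 90° to latitude: 52.3718, 136.7602.
Field: lon ⌊52.3718/20⌋ = 2 → C; lat ⌊136.7602/10⌋ = 13 → N.
Square: lon ⌊12.3718/2⌋ = 6; lat ⌊6.7602/1⌋ = 6.
Subsquare: lon ⌊0.3718/0.0833333⌋ = 4 → e; lat ⌊0.7602/0.0416667⌋ = 18 → s.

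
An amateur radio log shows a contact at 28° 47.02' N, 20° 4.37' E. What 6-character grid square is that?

Add 180° to longitude and 90° to latitude: 200.0728, 118.7837.
Field (20°×10°, letters A–R): 200.0728/20 → 10 → K, 118.7837/10 → 11 → L; chars KL.
Square (2°×1°, digits 0–9): 0.0728/2 → 0, 8.7837/1 → 8; chars 08.
Subsquare (5′×2.5′, letters a–x): 0.0728/0.0833333 → 0 → a, 0.7837/0.0416667 → 18 → s; chars as.

KL08as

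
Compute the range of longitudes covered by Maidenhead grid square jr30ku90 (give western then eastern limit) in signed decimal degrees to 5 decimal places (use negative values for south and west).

6.90833, 6.91667

Field J=9, R=17: +9·20° lon, +17·10° lat → SW at lon 0°, lat 80°.
Square 3, 0: +3·2° lon, +0·1° lat → SW at lon 6°, lat 80°.
Subsquare k=10, u=20: +10·0.0833333° lon, +20·0.0416667° lat → SW at lon 6.83333°, lat 80.8333°.
Extended square 9, 0: +9·0.00833333° lon, +0·0.00416667° lat → SW at lon 6.90833°, lat 80.8333°.
Cell spans 0.00833333° lon × 0.00416667° lat.
west 6.90833, east 6.91667.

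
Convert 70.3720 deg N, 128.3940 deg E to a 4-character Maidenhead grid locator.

PQ40

Offset from 180°W / 90°S: lon 308.39°, lat 160.37°.
Field (20°×10°, letters A–R): lon ⌊308.39/20⌋ = 15 → P; lat ⌊160.37/10⌋ = 16 → Q.
Square (2°×1°, digits 0–9): lon ⌊8.39/2⌋ = 4; lat ⌊0.37/1⌋ = 0.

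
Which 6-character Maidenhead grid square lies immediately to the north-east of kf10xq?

Longitude subsquare x = 23; +1 → 24, wraps to 0 = a, carry into square.
Longitude square 1; +1 → 2.
Latitude subsquare q = 16; +1 → 17 = r.

KF20ar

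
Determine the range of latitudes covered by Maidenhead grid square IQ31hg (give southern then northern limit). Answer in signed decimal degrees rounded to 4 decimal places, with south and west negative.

71.2500, 71.2917

Field I=8, Q=16: +8·20° lon, +16·10° lat → SW at lon -20°, lat 70°.
Square 3, 1: +3·2° lon, +1·1° lat → SW at lon -14°, lat 71°.
Subsquare h=7, g=6: +7·0.0833333° lon, +6·0.0416667° lat → SW at lon -13.4167°, lat 71.25°.
Cell spans 0.0833333° lon × 0.0416667° lat.
south 71.2500, north 71.2917.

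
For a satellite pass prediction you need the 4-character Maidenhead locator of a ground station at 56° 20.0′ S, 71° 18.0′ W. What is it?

FD43

Offset from 180°W / 90°S: lon 108.70°, lat 33.67°.
Field: lon ⌊108.70/20⌋ = 5 → F; lat ⌊33.67/10⌋ = 3 → D.
Square: lon ⌊8.70/2⌋ = 4; lat ⌊3.67/1⌋ = 3.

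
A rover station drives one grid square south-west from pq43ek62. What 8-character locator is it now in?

Longitude extended square 6; −1 → 5.
Latitude extended square 2; −1 → 1.

PQ43ek51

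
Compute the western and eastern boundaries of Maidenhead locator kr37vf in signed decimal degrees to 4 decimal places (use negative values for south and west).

27.7500, 27.8333

Field K=10, R=17: +10·20° lon, +17·10° lat → SW at lon 20°, lat 80°.
Square 3, 7: +3·2° lon, +7·1° lat → SW at lon 26°, lat 87°.
Subsquare v=21, f=5: +21·0.0833333° lon, +5·0.0416667° lat → SW at lon 27.75°, lat 87.2083°.
Cell spans 0.0833333° lon × 0.0416667° lat.
west 27.7500, east 27.8333.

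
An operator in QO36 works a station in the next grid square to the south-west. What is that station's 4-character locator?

Longitude square 3; −1 → 2.
Latitude square 6; −1 → 5.

QO25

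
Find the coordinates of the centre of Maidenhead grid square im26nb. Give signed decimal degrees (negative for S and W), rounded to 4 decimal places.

Field I=8, M=12: +8·20° lon, +12·10° lat → SW at lon -20°, lat 30°.
Square 2, 6: +2·2° lon, +6·1° lat → SW at lon -16°, lat 36°.
Subsquare n=13, b=1: +13·0.0833333° lon, +1·0.0416667° lat → SW at lon -14.9167°, lat 36.0417°.
Cell spans 0.0833333° lon × 0.0416667° lat. Centre is SW corner plus half of each.
latitude 36.0625, longitude -14.8750.

36.0625, -14.8750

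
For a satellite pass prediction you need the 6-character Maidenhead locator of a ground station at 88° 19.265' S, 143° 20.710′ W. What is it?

BA81hq

Shift to the Maidenhead origin (180°W, 90°S): lon 36.6548, lat 1.6789.
Field: 36.6548/20 → 1 → B, 1.6789/10 → 0 → A; chars BA.
Square: 16.6548/2 → 8, 1.6789/1 → 1; chars 81.
Subsquare: 0.6548/0.0833333 → 7 → h, 0.6789/0.0416667 → 16 → q; chars hq.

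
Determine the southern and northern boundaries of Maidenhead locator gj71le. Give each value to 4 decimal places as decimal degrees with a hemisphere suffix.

1.1667° N, 1.2083° N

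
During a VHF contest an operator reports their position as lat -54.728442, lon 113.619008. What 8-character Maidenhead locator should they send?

OD65tg45

Add 180° to longitude and 90° to latitude: 293.61901, 35.27156.
Field (20°×10°, letters A–R): lon ⌊293.61901/20⌋ = 14 → O; lat ⌊35.27156/10⌋ = 3 → D.
Square (2°×1°, digits 0–9): lon ⌊13.61901/2⌋ = 6; lat ⌊5.27156/1⌋ = 5.
Subsquare (5′×2.5′, letters a–x): lon ⌊1.61901/0.0833333⌋ = 19 → t; lat ⌊0.27156/0.0416667⌋ = 6 → g.
Extended square (30″×15″, digits 0–9): lon ⌊0.03567/0.00833333⌋ = 4; lat ⌊0.02156/0.00416667⌋ = 5.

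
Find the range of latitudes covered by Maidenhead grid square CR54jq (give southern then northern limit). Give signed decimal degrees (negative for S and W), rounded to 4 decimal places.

Field C=2, R=17: +2·20° lon, +17·10° lat → SW at lon -140°, lat 80°.
Square 5, 4: +5·2° lon, +4·1° lat → SW at lon -130°, lat 84°.
Subsquare j=9, q=16: +9·0.0833333° lon, +16·0.0416667° lat → SW at lon -129.25°, lat 84.6667°.
Cell spans 0.0833333° lon × 0.0416667° lat.
south 84.6667, north 84.7083.

84.6667, 84.7083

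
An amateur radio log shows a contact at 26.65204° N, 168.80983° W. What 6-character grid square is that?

Add 180° to longitude and 90° to latitude: 11.1902, 116.6520.
Field: 11.1902/20 → 0 → A, 116.6520/10 → 11 → L; chars AL.
Square: 11.1902/2 → 5, 6.6520/1 → 6; chars 56.
Subsquare: 1.1902/0.0833333 → 14 → o, 0.6520/0.0416667 → 15 → p; chars op.

AL56op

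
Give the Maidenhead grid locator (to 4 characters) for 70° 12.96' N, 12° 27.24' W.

Shift to the Maidenhead origin (180°W, 90°S): lon 167.55, lat 160.22.
Field (20°×10°, letters A–R): lon ⌊167.55/20⌋ = 8 → I; lat ⌊160.22/10⌋ = 16 → Q.
Square (2°×1°, digits 0–9): lon ⌊7.55/2⌋ = 3; lat ⌊0.22/1⌋ = 0.

IQ30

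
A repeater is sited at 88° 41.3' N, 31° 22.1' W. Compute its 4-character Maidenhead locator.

HR48

Add 180° to longitude and 90° to latitude: 148.63, 178.69.
Field: 148.63/20 → 7 → H, 178.69/10 → 17 → R; chars HR.
Square: 8.63/2 → 4, 8.69/1 → 8; chars 48.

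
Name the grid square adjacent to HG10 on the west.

Longitude square 1; −1 → 0.
The latitude characters are unchanged.

HG00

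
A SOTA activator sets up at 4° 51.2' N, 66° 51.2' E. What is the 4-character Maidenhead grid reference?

Shift to the Maidenhead origin (180°W, 90°S): lon 246.85, lat 94.85.
Field: lon ⌊246.85/20⌋ = 12 → M; lat ⌊94.85/10⌋ = 9 → J.
Square: lon ⌊6.85/2⌋ = 3; lat ⌊4.85/1⌋ = 4.

MJ34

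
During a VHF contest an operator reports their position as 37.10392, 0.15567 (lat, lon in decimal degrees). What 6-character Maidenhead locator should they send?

JM07bc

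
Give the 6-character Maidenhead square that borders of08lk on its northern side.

Latitude subsquare k = 10; +1 → 11 = l.
The longitude characters are unchanged.

OF08ll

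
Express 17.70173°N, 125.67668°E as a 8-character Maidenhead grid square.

Add 180° to longitude and 90° to latitude: 305.67668, 107.70173.
Field (20°×10°, letters A–R): 305.67668/20 → 15 → P, 107.70173/10 → 10 → K; chars PK.
Square (2°×1°, digits 0–9): 5.67668/2 → 2, 7.70173/1 → 7; chars 27.
Subsquare (5′×2.5′, letters a–x): 1.67668/0.0833333 → 20 → u, 0.70173/0.0416667 → 16 → q; chars uq.
Extended square (30″×15″, digits 0–9): 0.01001/0.00833333 → 1, 0.03506/0.00416667 → 8; chars 18.

PK27uq18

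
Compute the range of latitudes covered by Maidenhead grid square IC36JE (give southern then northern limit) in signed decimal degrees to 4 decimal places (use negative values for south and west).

-63.8333, -63.7917

Field I=8, C=2: +8·20° lon, +2·10° lat → SW at lon -20°, lat -70°.
Square 3, 6: +3·2° lon, +6·1° lat → SW at lon -14°, lat -64°.
Subsquare j=9, e=4: +9·0.0833333° lon, +4·0.0416667° lat → SW at lon -13.25°, lat -63.8333°.
Cell spans 0.0833333° lon × 0.0416667° lat.
south -63.8333, north -63.7917.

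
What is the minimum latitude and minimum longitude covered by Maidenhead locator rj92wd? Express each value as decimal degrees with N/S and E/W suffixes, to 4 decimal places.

2.1250° N, 179.8333° E

Field R=17, J=9: +17·20° lon, +9·10° lat → SW at lon 160°, lat 0°.
Square 9, 2: +9·2° lon, +2·1° lat → SW at lon 178°, lat 2°.
Subsquare w=22, d=3: +22·0.0833333° lon, +3·0.0416667° lat → SW at lon 179.833°, lat 2.125°.
latitude 2.1250° N, longitude 179.8333° E.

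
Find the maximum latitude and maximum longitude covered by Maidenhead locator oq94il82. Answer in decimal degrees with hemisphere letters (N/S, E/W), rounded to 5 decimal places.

74.47083° N, 118.74167° E

Field O=14, Q=16: +14·20° lon, +16·10° lat → SW at lon 100°, lat 70°.
Square 9, 4: +9·2° lon, +4·1° lat → SW at lon 118°, lat 74°.
Subsquare i=8, l=11: +8·0.0833333° lon, +11·0.0416667° lat → SW at lon 118.667°, lat 74.4583°.
Extended square 8, 2: +8·0.00833333° lon, +2·0.00416667° lat → SW at lon 118.733°, lat 74.4667°.
Cell spans 0.00833333° lon × 0.00416667° lat. NE corner is SW corner plus one full cell.
latitude 74.47083° N, longitude 118.74167° E.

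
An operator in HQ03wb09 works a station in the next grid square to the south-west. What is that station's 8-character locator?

Longitude extended square 0; −1 → -1, wraps to 9, carry into subsquare.
Longitude subsquare w = 22; −1 → 21 = v.
Latitude extended square 9; −1 → 8.

HQ03vb98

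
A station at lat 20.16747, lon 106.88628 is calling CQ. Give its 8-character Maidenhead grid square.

OL30ke60

Shift to the Maidenhead origin (180°W, 90°S): lon 286.88628, lat 110.16747.
Field: lon ⌊286.88628/20⌋ = 14 → O; lat ⌊110.16747/10⌋ = 11 → L.
Square: lon ⌊6.88628/2⌋ = 3; lat ⌊0.16747/1⌋ = 0.
Subsquare: lon ⌊0.88628/0.0833333⌋ = 10 → k; lat ⌊0.16747/0.0416667⌋ = 4 → e.
Extended square: lon ⌊0.05295/0.00833333⌋ = 6; lat ⌊0.00080/0.00416667⌋ = 0.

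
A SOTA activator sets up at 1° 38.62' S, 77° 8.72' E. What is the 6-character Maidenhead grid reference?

Shift to the Maidenhead origin (180°W, 90°S): lon 257.1453, lat 88.3563.
Field (20°×10°, letters A–R): lon ⌊257.1453/20⌋ = 12 → M; lat ⌊88.3563/10⌋ = 8 → I.
Square (2°×1°, digits 0–9): lon ⌊17.1453/2⌋ = 8; lat ⌊8.3563/1⌋ = 8.
Subsquare (5′×2.5′, letters a–x): lon ⌊1.1453/0.0833333⌋ = 13 → n; lat ⌊0.3563/0.0416667⌋ = 8 → i.

MI88ni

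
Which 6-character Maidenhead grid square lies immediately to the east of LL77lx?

Longitude subsquare l = 11; +1 → 12 = m.
The latitude characters are unchanged.

LL77mx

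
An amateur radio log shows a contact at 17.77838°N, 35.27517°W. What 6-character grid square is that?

HK27is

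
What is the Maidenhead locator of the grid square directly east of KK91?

LK01

Longitude square 9; +1 → 10, wraps to 0, carry into field.
Longitude field K = 10; +1 → 11 = L.
The latitude characters are unchanged.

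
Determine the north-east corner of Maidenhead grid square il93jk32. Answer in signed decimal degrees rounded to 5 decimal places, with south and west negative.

Field I=8, L=11: +8·20° lon, +11·10° lat → SW at lon -20°, lat 20°.
Square 9, 3: +9·2° lon, +3·1° lat → SW at lon -2°, lat 23°.
Subsquare j=9, k=10: +9·0.0833333° lon, +10·0.0416667° lat → SW at lon -1.25°, lat 23.4167°.
Extended square 3, 2: +3·0.00833333° lon, +2·0.00416667° lat → SW at lon -1.225°, lat 23.425°.
Cell spans 0.00833333° lon × 0.00416667° lat. NE corner is SW corner plus one full cell.
latitude 23.42917, longitude -1.21667.

23.42917, -1.21667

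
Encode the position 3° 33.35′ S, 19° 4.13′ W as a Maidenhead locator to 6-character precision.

II06lk

Shift to the Maidenhead origin (180°W, 90°S): lon 160.9312, lat 86.4442.
Field: lon ⌊160.9312/20⌋ = 8 → I; lat ⌊86.4442/10⌋ = 8 → I.
Square: lon ⌊0.9312/2⌋ = 0; lat ⌊6.4442/1⌋ = 6.
Subsquare: lon ⌊0.9312/0.0833333⌋ = 11 → l; lat ⌊0.4442/0.0416667⌋ = 10 → k.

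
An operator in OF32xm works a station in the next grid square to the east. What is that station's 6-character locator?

OF42am

Longitude subsquare x = 23; +1 → 24, wraps to 0 = a, carry into square.
Longitude square 3; +1 → 4.
The latitude characters are unchanged.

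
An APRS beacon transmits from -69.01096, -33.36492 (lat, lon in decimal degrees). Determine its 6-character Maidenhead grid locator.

HC30hx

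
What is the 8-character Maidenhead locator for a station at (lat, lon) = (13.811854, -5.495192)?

Shift to the Maidenhead origin (180°W, 90°S): lon 174.50481, lat 103.81185.
Field: 174.50481/20 → 8 → I, 103.81185/10 → 10 → K; chars IK.
Square: 14.50481/2 → 7, 3.81185/1 → 3; chars 73.
Subsquare: 0.50481/0.0833333 → 6 → g, 0.81185/0.0416667 → 19 → t; chars gt.
Extended square: 0.00481/0.00833333 → 0, 0.02019/0.00416667 → 4; chars 04.

IK73gt04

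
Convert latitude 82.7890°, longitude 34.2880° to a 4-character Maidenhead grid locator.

Offset from 180°W / 90°S: lon 214.29°, lat 172.79°.
Field: lon ⌊214.29/20⌋ = 10 → K; lat ⌊172.79/10⌋ = 17 → R.
Square: lon ⌊14.29/2⌋ = 7; lat ⌊2.79/1⌋ = 2.

KR72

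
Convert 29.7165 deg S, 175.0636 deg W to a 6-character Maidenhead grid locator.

AG20lg

Add 180° to longitude and 90° to latitude: 4.9364, 60.2835.
Field: 4.9364/20 → 0 → A, 60.2835/10 → 6 → G; chars AG.
Square: 4.9364/2 → 2, 0.2835/1 → 0; chars 20.
Subsquare: 0.9364/0.0833333 → 11 → l, 0.2835/0.0416667 → 6 → g; chars lg.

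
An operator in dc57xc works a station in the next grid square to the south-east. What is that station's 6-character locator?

Longitude subsquare x = 23; +1 → 24, wraps to 0 = a, carry into square.
Longitude square 5; +1 → 6.
Latitude subsquare c = 2; −1 → 1 = b.

DC67ab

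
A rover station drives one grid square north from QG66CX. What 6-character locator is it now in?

Latitude subsquare x = 23; +1 → 24, wraps to 0 = a, carry into square.
Latitude square 6; +1 → 7.
The longitude characters are unchanged.

QG67ca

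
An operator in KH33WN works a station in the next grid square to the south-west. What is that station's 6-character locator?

Longitude subsquare w = 22; −1 → 21 = v.
Latitude subsquare n = 13; −1 → 12 = m.

KH33vm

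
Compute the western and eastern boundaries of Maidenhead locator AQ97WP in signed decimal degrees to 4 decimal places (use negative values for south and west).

Field A=0, Q=16: +0·20° lon, +16·10° lat → SW at lon -180°, lat 70°.
Square 9, 7: +9·2° lon, +7·1° lat → SW at lon -162°, lat 77°.
Subsquare w=22, p=15: +22·0.0833333° lon, +15·0.0416667° lat → SW at lon -160.167°, lat 77.625°.
Cell spans 0.0833333° lon × 0.0416667° lat.
west -160.1667, east -160.0833.

-160.1667, -160.0833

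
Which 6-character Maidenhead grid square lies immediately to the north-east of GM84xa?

GM94ab

Longitude subsquare x = 23; +1 → 24, wraps to 0 = a, carry into square.
Longitude square 8; +1 → 9.
Latitude subsquare a = 0; +1 → 1 = b.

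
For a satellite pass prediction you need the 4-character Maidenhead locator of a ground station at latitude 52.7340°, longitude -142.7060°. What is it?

BO82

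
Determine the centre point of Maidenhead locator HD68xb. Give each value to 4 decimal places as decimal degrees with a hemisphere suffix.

Field H=7, D=3: +7·20° lon, +3·10° lat → SW at lon -40°, lat -60°.
Square 6, 8: +6·2° lon, +8·1° lat → SW at lon -28°, lat -52°.
Subsquare x=23, b=1: +23·0.0833333° lon, +1·0.0416667° lat → SW at lon -26.0833°, lat -51.9583°.
Cell spans 0.0833333° lon × 0.0416667° lat. Centre is SW corner plus half of each.
latitude 51.9375° S, longitude 26.0417° W.

51.9375° S, 26.0417° W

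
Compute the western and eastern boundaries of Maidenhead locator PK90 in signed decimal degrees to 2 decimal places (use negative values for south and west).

138.00, 140.00

Field P=15, K=10: +15·20° lon, +10·10° lat → SW at lon 120°, lat 10°.
Square 9, 0: +9·2° lon, +0·1° lat → SW at lon 138°, lat 10°.
Cell spans 2° lon × 1° lat.
west 138.00, east 140.00.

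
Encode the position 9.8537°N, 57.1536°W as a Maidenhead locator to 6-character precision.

Add 180° to longitude and 90° to latitude: 122.8464, 99.8537.
Field: 122.8464/20 → 6 → G, 99.8537/10 → 9 → J; chars GJ.
Square: 2.8464/2 → 1, 9.8537/1 → 9; chars 19.
Subsquare: 0.8464/0.0833333 → 10 → k, 0.8537/0.0416667 → 20 → u; chars ku.

GJ19ku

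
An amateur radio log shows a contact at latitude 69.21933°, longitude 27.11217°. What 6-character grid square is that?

KP39nf

Add 180° to longitude and 90° to latitude: 207.1122, 159.2193.
Field: 207.1122/20 → 10 → K, 159.2193/10 → 15 → P; chars KP.
Square: 7.1122/2 → 3, 9.2193/1 → 9; chars 39.
Subsquare: 1.1122/0.0833333 → 13 → n, 0.2193/0.0416667 → 5 → f; chars nf.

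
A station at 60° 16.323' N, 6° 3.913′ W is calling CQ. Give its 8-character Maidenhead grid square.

IP60xg25

Offset from 180°W / 90°S: lon 173.93478°, lat 150.27205°.
Field: lon ⌊173.93478/20⌋ = 8 → I; lat ⌊150.27205/10⌋ = 15 → P.
Square: lon ⌊13.93478/2⌋ = 6; lat ⌊0.27205/1⌋ = 0.
Subsquare: lon ⌊1.93478/0.0833333⌋ = 23 → x; lat ⌊0.27205/0.0416667⌋ = 6 → g.
Extended square: lon ⌊0.01812/0.00833333⌋ = 2; lat ⌊0.02205/0.00416667⌋ = 5.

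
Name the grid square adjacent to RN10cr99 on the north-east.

RN10ds00

Longitude extended square 9; +1 → 10, wraps to 0, carry into subsquare.
Longitude subsquare c = 2; +1 → 3 = d.
Latitude extended square 9; +1 → 10, wraps to 0, carry into subsquare.
Latitude subsquare r = 17; +1 → 18 = s.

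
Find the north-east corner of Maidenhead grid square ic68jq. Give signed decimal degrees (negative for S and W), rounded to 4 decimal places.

Field I=8, C=2: +8·20° lon, +2·10° lat → SW at lon -20°, lat -70°.
Square 6, 8: +6·2° lon, +8·1° lat → SW at lon -8°, lat -62°.
Subsquare j=9, q=16: +9·0.0833333° lon, +16·0.0416667° lat → SW at lon -7.25°, lat -61.3333°.
Cell spans 0.0833333° lon × 0.0416667° lat. NE corner is SW corner plus one full cell.
latitude -61.2917, longitude -7.1667.

-61.2917, -7.1667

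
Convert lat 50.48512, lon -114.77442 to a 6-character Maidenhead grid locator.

DO20ol

Shift to the Maidenhead origin (180°W, 90°S): lon 65.2256, lat 140.4851.
Field: lon ⌊65.2256/20⌋ = 3 → D; lat ⌊140.4851/10⌋ = 14 → O.
Square: lon ⌊5.2256/2⌋ = 2; lat ⌊0.4851/1⌋ = 0.
Subsquare: lon ⌊1.2256/0.0833333⌋ = 14 → o; lat ⌊0.4851/0.0416667⌋ = 11 → l.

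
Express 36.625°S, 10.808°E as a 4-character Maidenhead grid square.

JF53

Offset from 180°W / 90°S: lon 190.81°, lat 53.38°.
Field: 190.81/20 → 9 → J, 53.38/10 → 5 → F; chars JF.
Square: 10.81/2 → 5, 3.38/1 → 3; chars 53.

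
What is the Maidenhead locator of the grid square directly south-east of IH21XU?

IH31at

Longitude subsquare x = 23; +1 → 24, wraps to 0 = a, carry into square.
Longitude square 2; +1 → 3.
Latitude subsquare u = 20; −1 → 19 = t.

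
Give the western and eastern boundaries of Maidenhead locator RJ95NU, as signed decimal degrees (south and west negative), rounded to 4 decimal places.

179.0833, 179.1667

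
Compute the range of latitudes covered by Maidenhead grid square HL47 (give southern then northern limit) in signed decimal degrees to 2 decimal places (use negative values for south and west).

27.00, 28.00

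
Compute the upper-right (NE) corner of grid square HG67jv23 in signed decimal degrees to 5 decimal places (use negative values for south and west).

Field H=7, G=6: +7·20° lon, +6·10° lat → SW at lon -40°, lat -30°.
Square 6, 7: +6·2° lon, +7·1° lat → SW at lon -28°, lat -23°.
Subsquare j=9, v=21: +9·0.0833333° lon, +21·0.0416667° lat → SW at lon -27.25°, lat -22.125°.
Extended square 2, 3: +2·0.00833333° lon, +3·0.00416667° lat → SW at lon -27.2333°, lat -22.1125°.
Cell spans 0.00833333° lon × 0.00416667° lat. NE corner is SW corner plus one full cell.
latitude -22.10833, longitude -27.22500.

-22.10833, -27.22500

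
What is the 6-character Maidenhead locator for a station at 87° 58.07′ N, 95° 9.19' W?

Add 180° to longitude and 90° to latitude: 84.8468, 177.9678.
Field (20°×10°, letters A–R): lon ⌊84.8468/20⌋ = 4 → E; lat ⌊177.9678/10⌋ = 17 → R.
Square (2°×1°, digits 0–9): lon ⌊4.8468/2⌋ = 2; lat ⌊7.9678/1⌋ = 7.
Subsquare (5′×2.5′, letters a–x): lon ⌊0.8468/0.0833333⌋ = 10 → k; lat ⌊0.9678/0.0416667⌋ = 23 → x.

ER27kx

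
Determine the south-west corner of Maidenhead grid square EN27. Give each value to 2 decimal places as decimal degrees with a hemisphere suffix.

Field E=4, N=13: +4·20° lon, +13·10° lat → SW at lon -100°, lat 40°.
Square 2, 7: +2·2° lon, +7·1° lat → SW at lon -96°, lat 47°.
latitude 47.00° N, longitude 96.00° W.

47.00° N, 96.00° W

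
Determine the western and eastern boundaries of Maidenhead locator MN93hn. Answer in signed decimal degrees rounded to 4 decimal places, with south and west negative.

78.5833, 78.6667

Field M=12, N=13: +12·20° lon, +13·10° lat → SW at lon 60°, lat 40°.
Square 9, 3: +9·2° lon, +3·1° lat → SW at lon 78°, lat 43°.
Subsquare h=7, n=13: +7·0.0833333° lon, +13·0.0416667° lat → SW at lon 78.5833°, lat 43.5417°.
Cell spans 0.0833333° lon × 0.0416667° lat.
west 78.5833, east 78.6667.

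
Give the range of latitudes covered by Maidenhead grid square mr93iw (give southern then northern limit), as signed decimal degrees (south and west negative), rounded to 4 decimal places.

Field M=12, R=17: +12·20° lon, +17·10° lat → SW at lon 60°, lat 80°.
Square 9, 3: +9·2° lon, +3·1° lat → SW at lon 78°, lat 83°.
Subsquare i=8, w=22: +8·0.0833333° lon, +22·0.0416667° lat → SW at lon 78.6667°, lat 83.9167°.
Cell spans 0.0833333° lon × 0.0416667° lat.
south 83.9167, north 83.9583.

83.9167, 83.9583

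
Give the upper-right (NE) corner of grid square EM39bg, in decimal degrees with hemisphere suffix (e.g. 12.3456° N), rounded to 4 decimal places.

39.2917° N, 93.8333° W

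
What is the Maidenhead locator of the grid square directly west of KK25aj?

KK15xj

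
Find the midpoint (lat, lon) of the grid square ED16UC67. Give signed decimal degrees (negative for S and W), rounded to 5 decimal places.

-53.88542, -96.27917

Field E=4, D=3: +4·20° lon, +3·10° lat → SW at lon -100°, lat -60°.
Square 1, 6: +1·2° lon, +6·1° lat → SW at lon -98°, lat -54°.
Subsquare u=20, c=2: +20·0.0833333° lon, +2·0.0416667° lat → SW at lon -96.3333°, lat -53.9167°.
Extended square 6, 7: +6·0.00833333° lon, +7·0.00416667° lat → SW at lon -96.2833°, lat -53.8875°.
Cell spans 0.00833333° lon × 0.00416667° lat. Centre is SW corner plus half of each.
latitude -53.88542, longitude -96.27917.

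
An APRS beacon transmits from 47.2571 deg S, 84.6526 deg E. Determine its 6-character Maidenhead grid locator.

Shift to the Maidenhead origin (180°W, 90°S): lon 264.6526, lat 42.7429.
Field: 264.6526/20 → 13 → N, 42.7429/10 → 4 → E; chars NE.
Square: 4.6526/2 → 2, 2.7429/1 → 2; chars 22.
Subsquare: 0.6526/0.0833333 → 7 → h, 0.7429/0.0416667 → 17 → r; chars hr.

NE22hr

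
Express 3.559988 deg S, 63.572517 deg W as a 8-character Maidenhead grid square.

FI86fk15

Add 180° to longitude and 90° to latitude: 116.42748, 86.44001.
Field: 116.42748/20 → 5 → F, 86.44001/10 → 8 → I; chars FI.
Square: 16.42748/2 → 8, 6.44001/1 → 6; chars 86.
Subsquare: 0.42748/0.0833333 → 5 → f, 0.44001/0.0416667 → 10 → k; chars fk.
Extended square: 0.01082/0.00833333 → 1, 0.02335/0.00416667 → 5; chars 15.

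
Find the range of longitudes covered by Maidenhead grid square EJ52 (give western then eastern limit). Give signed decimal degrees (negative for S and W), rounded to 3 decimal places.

Field E=4, J=9: +4·20° lon, +9·10° lat → SW at lon -100°, lat 0°.
Square 5, 2: +5·2° lon, +2·1° lat → SW at lon -90°, lat 2°.
Cell spans 2° lon × 1° lat.
west -90.000, east -88.000.

-90.000, -88.000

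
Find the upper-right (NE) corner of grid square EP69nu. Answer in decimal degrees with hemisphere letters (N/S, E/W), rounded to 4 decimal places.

69.8750° N, 86.8333° W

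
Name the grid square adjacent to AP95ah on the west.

Longitude subsquare a = 0; −1 → -1, wraps to 23 = x, carry into square.
Longitude square 9; −1 → 8.
The latitude characters are unchanged.

AP85xh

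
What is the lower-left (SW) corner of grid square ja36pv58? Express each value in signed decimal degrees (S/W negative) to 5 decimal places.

-83.09167, 7.29167

Field J=9, A=0: +9·20° lon, +0·10° lat → SW at lon 0°, lat -90°.
Square 3, 6: +3·2° lon, +6·1° lat → SW at lon 6°, lat -84°.
Subsquare p=15, v=21: +15·0.0833333° lon, +21·0.0416667° lat → SW at lon 7.25°, lat -83.125°.
Extended square 5, 8: +5·0.00833333° lon, +8·0.00416667° lat → SW at lon 7.29167°, lat -83.0917°.
latitude -83.09167, longitude 7.29167.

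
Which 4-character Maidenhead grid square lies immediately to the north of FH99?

FI90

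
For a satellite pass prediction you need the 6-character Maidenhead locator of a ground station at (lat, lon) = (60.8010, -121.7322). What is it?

CP90dt

Shift to the Maidenhead origin (180°W, 90°S): lon 58.2678, lat 150.8010.
Field: 58.2678/20 → 2 → C, 150.8010/10 → 15 → P; chars CP.
Square: 18.2678/2 → 9, 0.8010/1 → 0; chars 90.
Subsquare: 0.2678/0.0833333 → 3 → d, 0.8010/0.0416667 → 19 → t; chars dt.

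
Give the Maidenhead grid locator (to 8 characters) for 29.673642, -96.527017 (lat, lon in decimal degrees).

EL19rq61

Offset from 180°W / 90°S: lon 83.47298°, lat 119.67364°.
Field: 83.47298/20 → 4 → E, 119.67364/10 → 11 → L; chars EL.
Square: 3.47298/2 → 1, 9.67364/1 → 9; chars 19.
Subsquare: 1.47298/0.0833333 → 17 → r, 0.67364/0.0416667 → 16 → q; chars rq.
Extended square: 0.05632/0.00833333 → 6, 0.00698/0.00416667 → 1; chars 61.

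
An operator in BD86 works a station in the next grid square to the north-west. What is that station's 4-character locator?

Longitude square 8; −1 → 7.
Latitude square 6; +1 → 7.

BD77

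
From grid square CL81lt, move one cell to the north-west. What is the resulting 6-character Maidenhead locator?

Longitude subsquare l = 11; −1 → 10 = k.
Latitude subsquare t = 19; +1 → 20 = u.

CL81ku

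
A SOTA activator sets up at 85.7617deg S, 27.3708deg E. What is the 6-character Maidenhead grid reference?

KA34qf

Shift to the Maidenhead origin (180°W, 90°S): lon 207.3708, lat 4.2383.
Field: lon ⌊207.3708/20⌋ = 10 → K; lat ⌊4.2383/10⌋ = 0 → A.
Square: lon ⌊7.3708/2⌋ = 3; lat ⌊4.2383/1⌋ = 4.
Subsquare: lon ⌊1.3708/0.0833333⌋ = 16 → q; lat ⌊0.2383/0.0416667⌋ = 5 → f.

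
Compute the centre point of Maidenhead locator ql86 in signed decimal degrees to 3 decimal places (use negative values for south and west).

26.500, 157.000

Field Q=16, L=11: +16·20° lon, +11·10° lat → SW at lon 140°, lat 20°.
Square 8, 6: +8·2° lon, +6·1° lat → SW at lon 156°, lat 26°.
Cell spans 2° lon × 1° lat. Centre is SW corner plus half of each.
latitude 26.500, longitude 157.000.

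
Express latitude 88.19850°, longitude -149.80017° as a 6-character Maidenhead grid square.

BR58ce

Add 180° to longitude and 90° to latitude: 30.1998, 178.1985.
Field: 30.1998/20 → 1 → B, 178.1985/10 → 17 → R; chars BR.
Square: 10.1998/2 → 5, 8.1985/1 → 8; chars 58.
Subsquare: 0.1998/0.0833333 → 2 → c, 0.1985/0.0416667 → 4 → e; chars ce.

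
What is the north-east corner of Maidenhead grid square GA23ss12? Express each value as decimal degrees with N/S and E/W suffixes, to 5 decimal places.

Field G=6, A=0: +6·20° lon, +0·10° lat → SW at lon -60°, lat -90°.
Square 2, 3: +2·2° lon, +3·1° lat → SW at lon -56°, lat -87°.
Subsquare s=18, s=18: +18·0.0833333° lon, +18·0.0416667° lat → SW at lon -54.5°, lat -86.25°.
Extended square 1, 2: +1·0.00833333° lon, +2·0.00416667° lat → SW at lon -54.4917°, lat -86.2417°.
Cell spans 0.00833333° lon × 0.00416667° lat. NE corner is SW corner plus one full cell.
latitude 86.23750° S, longitude 54.48333° W.

86.23750° S, 54.48333° W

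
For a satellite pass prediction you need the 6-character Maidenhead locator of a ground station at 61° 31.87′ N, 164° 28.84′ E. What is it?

RP21fm

Shift to the Maidenhead origin (180°W, 90°S): lon 344.4807, lat 151.5312.
Field: lon ⌊344.4807/20⌋ = 17 → R; lat ⌊151.5312/10⌋ = 15 → P.
Square: lon ⌊4.4807/2⌋ = 2; lat ⌊1.5312/1⌋ = 1.
Subsquare: lon ⌊0.4807/0.0833333⌋ = 5 → f; lat ⌊0.5312/0.0416667⌋ = 12 → m.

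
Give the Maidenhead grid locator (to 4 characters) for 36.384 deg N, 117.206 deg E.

OM86

Shift to the Maidenhead origin (180°W, 90°S): lon 297.21, lat 126.38.
Field: 297.21/20 → 14 → O, 126.38/10 → 12 → M; chars OM.
Square: 17.21/2 → 8, 6.38/1 → 6; chars 86.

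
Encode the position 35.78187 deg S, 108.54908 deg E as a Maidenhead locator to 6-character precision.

OF44gf

Offset from 180°W / 90°S: lon 288.5491°, lat 54.2181°.
Field (20°×10°, letters A–R): 288.5491/20 → 14 → O, 54.2181/10 → 5 → F; chars OF.
Square (2°×1°, digits 0–9): 8.5491/2 → 4, 4.2181/1 → 4; chars 44.
Subsquare (5′×2.5′, letters a–x): 0.5491/0.0833333 → 6 → g, 0.2181/0.0416667 → 5 → f; chars gf.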